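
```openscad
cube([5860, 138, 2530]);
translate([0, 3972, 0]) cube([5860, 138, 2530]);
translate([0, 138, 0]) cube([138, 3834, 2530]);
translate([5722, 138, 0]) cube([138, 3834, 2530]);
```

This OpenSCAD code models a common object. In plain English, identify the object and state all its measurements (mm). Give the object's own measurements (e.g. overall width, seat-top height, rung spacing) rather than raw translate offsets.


The wall frame of a small rectangular building: four walls, each 2530 mm tall and 138 mm thick, enclosing a footprint 5860 mm (x) by 4110 mm (y) outside-to-outside, with no floor or roof. The front and back walls (the −y and +y sides) span the full width; the two side walls fit between them.


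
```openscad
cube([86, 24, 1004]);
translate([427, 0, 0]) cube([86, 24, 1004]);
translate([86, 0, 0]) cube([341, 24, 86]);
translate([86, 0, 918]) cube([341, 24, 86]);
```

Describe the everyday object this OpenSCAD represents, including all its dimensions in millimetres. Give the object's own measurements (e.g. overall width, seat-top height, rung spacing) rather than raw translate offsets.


A rectangular picture frame lying in the x–z plane (depth along y). The opening is 341 mm wide (x) by 832 mm tall (z), surrounded by a border 86 mm wide on all four sides. The frame is 24 mm deep and is made of two full-height vertical stiles with two horizontal rails fitted between them.


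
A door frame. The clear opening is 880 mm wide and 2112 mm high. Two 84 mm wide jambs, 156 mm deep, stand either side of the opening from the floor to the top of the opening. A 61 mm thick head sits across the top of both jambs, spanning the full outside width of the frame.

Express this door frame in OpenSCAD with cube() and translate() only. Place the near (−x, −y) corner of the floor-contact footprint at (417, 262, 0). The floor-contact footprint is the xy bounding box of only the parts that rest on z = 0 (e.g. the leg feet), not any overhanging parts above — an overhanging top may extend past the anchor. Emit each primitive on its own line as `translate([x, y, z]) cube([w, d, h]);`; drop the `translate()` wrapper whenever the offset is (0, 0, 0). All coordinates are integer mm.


translate([417, 262, 0]) cube([84, 156, 2112]);
translate([1381, 262, 0]) cube([84, 156, 2112]);
translate([417, 262, 2112]) cube([1048, 156, 61]);


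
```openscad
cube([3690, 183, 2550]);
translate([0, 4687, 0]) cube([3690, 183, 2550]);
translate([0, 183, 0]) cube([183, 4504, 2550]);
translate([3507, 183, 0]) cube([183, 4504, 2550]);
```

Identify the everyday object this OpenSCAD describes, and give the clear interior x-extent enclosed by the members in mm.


A house (or room) frame. The interior width is 3324 mm.

Four 2550 mm walls enclosing a rectangle with no floor or roof — a room or house frame. Outside width is 3690 mm and wall thickness is 183 mm, so the interior width is 3690 − 2 × 183 = 3324 mm.


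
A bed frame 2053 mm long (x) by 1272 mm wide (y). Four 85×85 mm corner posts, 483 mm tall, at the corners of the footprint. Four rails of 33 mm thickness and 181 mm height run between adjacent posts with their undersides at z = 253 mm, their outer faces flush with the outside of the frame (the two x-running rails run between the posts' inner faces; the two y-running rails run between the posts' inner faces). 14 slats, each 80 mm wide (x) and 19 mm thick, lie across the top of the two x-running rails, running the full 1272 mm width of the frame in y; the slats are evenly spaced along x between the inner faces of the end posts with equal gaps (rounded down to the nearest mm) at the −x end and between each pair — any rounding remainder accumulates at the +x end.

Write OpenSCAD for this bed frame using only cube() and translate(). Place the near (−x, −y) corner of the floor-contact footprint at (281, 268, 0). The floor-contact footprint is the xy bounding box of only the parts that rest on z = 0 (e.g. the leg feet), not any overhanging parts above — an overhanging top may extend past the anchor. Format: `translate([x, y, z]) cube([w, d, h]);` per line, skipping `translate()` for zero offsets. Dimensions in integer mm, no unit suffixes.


translate([281, 268, 0]) cube([85, 85, 483]);
translate([281, 1455, 0]) cube([85, 85, 483]);
translate([2249, 268, 0]) cube([85, 85, 483]);
translate([2249, 1455, 0]) cube([85, 85, 483]);
translate([366, 268, 253]) cube([1883, 33, 181]);
translate([366, 1507, 253]) cube([1883, 33, 181]);
translate([281, 353, 253]) cube([33, 1102, 181]);
translate([2301, 353, 253]) cube([33, 1102, 181]);
translate([416, 268, 434]) cube([80, 1272, 19]);
translate([546, 268, 434]) cube([80, 1272, 19]);
translate([676, 268, 434]) cube([80, 1272, 19]);
translate([806, 268, 434]) cube([80, 1272, 19]);
translate([936, 268, 434]) cube([80, 1272, 19]);
translate([1066, 268, 434]) cube([80, 1272, 19]);
translate([1196, 268, 434]) cube([80, 1272, 19]);
translate([1326, 268, 434]) cube([80, 1272, 19]);
translate([1456, 268, 434]) cube([80, 1272, 19]);
translate([1586, 268, 434]) cube([80, 1272, 19]);
translate([1716, 268, 434]) cube([80, 1272, 19]);
translate([1846, 268, 434]) cube([80, 1272, 19]);
translate([1976, 268, 434]) cube([80, 1272, 19]);
translate([2106, 268, 434]) cube([80, 1272, 19]);


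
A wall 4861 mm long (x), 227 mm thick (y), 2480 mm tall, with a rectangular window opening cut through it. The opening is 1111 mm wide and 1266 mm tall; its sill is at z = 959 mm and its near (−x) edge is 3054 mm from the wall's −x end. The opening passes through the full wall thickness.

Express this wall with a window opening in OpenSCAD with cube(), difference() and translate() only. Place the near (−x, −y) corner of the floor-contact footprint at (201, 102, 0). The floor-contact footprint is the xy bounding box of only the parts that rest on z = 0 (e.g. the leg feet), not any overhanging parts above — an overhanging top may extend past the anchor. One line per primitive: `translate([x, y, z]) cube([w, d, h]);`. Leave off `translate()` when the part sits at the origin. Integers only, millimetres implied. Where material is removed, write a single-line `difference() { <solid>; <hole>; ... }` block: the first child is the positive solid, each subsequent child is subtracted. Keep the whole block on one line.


difference() { translate([201, 102, 0]) cube([4861, 227, 2480]); translate([3255, 102, 959]) cube([1111, 227, 1266]); }


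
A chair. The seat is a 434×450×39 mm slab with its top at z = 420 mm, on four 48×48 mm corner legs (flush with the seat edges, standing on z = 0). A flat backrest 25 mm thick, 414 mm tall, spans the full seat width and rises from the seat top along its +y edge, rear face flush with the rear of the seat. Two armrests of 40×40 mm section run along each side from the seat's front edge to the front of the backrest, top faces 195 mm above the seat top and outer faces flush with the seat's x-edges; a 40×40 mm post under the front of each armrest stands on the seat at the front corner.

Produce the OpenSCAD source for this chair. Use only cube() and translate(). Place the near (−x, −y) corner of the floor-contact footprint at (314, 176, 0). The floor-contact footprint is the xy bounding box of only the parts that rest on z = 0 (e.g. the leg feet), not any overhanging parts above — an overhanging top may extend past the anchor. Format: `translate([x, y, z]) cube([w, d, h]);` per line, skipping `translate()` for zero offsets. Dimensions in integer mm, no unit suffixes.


// leg_h = 420 - 39 = 381
// arm post h = 195 - 40 = 155
translate([314, 176, 381]) cube([434, 450, 39]);
translate([314, 176, 0]) cube([48, 48, 381]);
translate([700, 176, 0]) cube([48, 48, 381]);
translate([314, 578, 0]) cube([48, 48, 381]);
translate([700, 578, 0]) cube([48, 48, 381]);
translate([314, 601, 420]) cube([434, 25, 414]);
translate([314, 176, 575]) cube([40, 425, 40]);
translate([708, 176, 575]) cube([40, 425, 40]);
translate([314, 176, 420]) cube([40, 40, 155]);
translate([708, 176, 420]) cube([40, 40, 155]);


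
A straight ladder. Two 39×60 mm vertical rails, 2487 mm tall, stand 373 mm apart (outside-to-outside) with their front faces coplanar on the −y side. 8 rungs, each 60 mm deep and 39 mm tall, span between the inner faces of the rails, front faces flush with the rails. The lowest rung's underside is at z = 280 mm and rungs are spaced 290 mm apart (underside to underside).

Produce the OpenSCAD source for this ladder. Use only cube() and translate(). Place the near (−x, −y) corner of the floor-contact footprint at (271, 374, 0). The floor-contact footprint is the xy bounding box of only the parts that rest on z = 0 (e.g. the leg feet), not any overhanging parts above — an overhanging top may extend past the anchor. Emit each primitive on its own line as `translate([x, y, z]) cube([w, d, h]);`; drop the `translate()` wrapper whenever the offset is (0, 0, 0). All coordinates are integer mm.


translate([271, 374, 0]) cube([39, 60, 2487]);
translate([605, 374, 0]) cube([39, 60, 2487]);
translate([310, 374, 280]) cube([295, 60, 39]);
translate([310, 374, 570]) cube([295, 60, 39]);
translate([310, 374, 860]) cube([295, 60, 39]);
translate([310, 374, 1150]) cube([295, 60, 39]);
translate([310, 374, 1440]) cube([295, 60, 39]);
translate([310, 374, 1730]) cube([295, 60, 39]);
translate([310, 374, 2020]) cube([295, 60, 39]);
translate([310, 374, 2310]) cube([295, 60, 39]);


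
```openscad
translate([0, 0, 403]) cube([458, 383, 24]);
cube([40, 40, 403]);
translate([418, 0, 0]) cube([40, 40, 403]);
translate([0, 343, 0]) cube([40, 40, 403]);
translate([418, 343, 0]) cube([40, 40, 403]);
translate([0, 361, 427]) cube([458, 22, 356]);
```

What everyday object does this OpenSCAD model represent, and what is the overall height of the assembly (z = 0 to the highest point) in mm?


A chair. The overall height is 783 mm.

A slab on four corner posts with a tall panel at the back — a chair. The seat slab sits at z = 403 with thickness 24, and the 356 mm backrest starts at the seat top, so the overall height is 403 + 24 + 356 = 783 mm.


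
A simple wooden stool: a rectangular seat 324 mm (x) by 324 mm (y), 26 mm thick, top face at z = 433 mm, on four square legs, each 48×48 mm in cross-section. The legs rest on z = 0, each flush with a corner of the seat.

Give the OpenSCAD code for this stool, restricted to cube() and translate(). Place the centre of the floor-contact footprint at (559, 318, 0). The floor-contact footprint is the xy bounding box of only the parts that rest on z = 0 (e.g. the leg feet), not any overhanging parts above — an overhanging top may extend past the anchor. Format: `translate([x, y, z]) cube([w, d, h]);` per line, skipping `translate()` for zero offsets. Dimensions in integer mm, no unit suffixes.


translate([397, 156, 407]) cube([324, 324, 26]);
translate([397, 156, 0]) cube([48, 48, 407]);
translate([673, 156, 0]) cube([48, 48, 407]);
translate([397, 432, 0]) cube([48, 48, 407]);
translate([673, 432, 0]) cube([48, 48, 407]);


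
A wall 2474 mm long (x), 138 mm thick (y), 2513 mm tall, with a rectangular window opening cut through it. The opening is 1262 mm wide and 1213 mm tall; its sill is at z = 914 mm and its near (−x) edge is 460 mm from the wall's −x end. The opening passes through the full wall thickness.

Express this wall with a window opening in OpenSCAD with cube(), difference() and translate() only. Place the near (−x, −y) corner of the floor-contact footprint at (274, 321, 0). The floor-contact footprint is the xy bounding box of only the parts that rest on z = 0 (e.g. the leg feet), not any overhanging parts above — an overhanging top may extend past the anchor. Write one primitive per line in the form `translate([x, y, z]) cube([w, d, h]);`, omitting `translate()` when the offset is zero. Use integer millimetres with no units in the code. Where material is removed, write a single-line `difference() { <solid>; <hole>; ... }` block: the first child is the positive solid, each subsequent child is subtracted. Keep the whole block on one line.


difference() { translate([274, 321, 0]) cube([2474, 138, 2513]); translate([734, 321, 914]) cube([1262, 138, 1213]); }


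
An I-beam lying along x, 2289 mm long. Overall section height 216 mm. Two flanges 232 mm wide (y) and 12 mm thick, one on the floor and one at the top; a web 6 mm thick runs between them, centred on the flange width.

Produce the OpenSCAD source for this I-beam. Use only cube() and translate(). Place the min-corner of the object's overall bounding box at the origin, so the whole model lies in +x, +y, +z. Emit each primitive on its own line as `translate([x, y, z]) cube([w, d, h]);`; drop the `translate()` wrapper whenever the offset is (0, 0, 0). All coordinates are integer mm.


cube([2289, 232, 12]);
translate([0, 113, 12]) cube([2289, 6, 192]);
translate([0, 0, 204]) cube([2289, 232, 12]);


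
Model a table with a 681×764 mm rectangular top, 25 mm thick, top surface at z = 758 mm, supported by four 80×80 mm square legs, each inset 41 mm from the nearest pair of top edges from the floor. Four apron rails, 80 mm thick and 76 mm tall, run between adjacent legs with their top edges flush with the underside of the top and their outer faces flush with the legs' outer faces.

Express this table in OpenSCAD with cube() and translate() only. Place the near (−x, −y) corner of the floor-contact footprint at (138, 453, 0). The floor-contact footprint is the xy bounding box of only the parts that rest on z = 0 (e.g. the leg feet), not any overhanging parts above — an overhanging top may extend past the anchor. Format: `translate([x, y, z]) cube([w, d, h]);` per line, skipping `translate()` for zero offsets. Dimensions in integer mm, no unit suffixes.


translate([97, 412, 733]) cube([681, 764, 25]);
translate([138, 453, 0]) cube([80, 80, 733]);
translate([657, 453, 0]) cube([80, 80, 733]);
translate([138, 1055, 0]) cube([80, 80, 733]);
translate([657, 1055, 0]) cube([80, 80, 733]);
translate([218, 453, 657]) cube([439, 80, 76]);
translate([218, 1055, 657]) cube([439, 80, 76]);
translate([138, 533, 657]) cube([80, 522, 76]);
translate([657, 533, 657]) cube([80, 522, 76]);


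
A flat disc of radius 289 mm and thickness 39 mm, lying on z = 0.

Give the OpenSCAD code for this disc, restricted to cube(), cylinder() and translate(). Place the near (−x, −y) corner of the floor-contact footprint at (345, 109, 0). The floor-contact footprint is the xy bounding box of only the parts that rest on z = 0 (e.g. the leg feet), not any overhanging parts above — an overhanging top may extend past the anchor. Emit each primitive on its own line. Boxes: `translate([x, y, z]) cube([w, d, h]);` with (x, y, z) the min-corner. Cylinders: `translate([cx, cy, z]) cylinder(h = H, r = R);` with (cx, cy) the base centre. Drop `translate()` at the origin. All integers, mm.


translate([634, 398, 0]) cylinder(h = 39, r = 289);


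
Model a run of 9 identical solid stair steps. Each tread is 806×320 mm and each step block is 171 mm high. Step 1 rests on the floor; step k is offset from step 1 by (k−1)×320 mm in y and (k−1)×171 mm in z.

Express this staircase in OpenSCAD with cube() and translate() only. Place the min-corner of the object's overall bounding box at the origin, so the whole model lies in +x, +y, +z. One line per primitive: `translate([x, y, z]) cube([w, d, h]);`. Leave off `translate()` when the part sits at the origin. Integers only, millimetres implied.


cube([806, 320, 171]);
translate([0, 320, 171]) cube([806, 320, 171]);
translate([0, 640, 342]) cube([806, 320, 171]);
translate([0, 960, 513]) cube([806, 320, 171]);
translate([0, 1280, 684]) cube([806, 320, 171]);
translate([0, 1600, 855]) cube([806, 320, 171]);
translate([0, 1920, 1026]) cube([806, 320, 171]);
translate([0, 2240, 1197]) cube([806, 320, 171]);
translate([0, 2560, 1368]) cube([806, 320, 171]);


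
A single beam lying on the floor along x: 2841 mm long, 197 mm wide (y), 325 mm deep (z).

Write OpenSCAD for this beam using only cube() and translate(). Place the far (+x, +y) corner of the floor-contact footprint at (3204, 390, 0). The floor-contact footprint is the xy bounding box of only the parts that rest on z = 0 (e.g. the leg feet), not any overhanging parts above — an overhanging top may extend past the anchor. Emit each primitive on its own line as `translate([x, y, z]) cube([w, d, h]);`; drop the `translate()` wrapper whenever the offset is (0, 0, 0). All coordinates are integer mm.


translate([363, 193, 0]) cube([2841, 197, 325]);


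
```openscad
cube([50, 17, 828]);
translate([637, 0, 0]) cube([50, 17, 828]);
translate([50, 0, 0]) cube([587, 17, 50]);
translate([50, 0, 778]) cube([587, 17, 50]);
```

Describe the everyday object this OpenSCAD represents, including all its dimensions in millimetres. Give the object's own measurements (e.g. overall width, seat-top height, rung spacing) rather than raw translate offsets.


A rectangular picture frame lying in the x–z plane (depth along y). The opening is 587 mm wide (x) by 728 mm tall (z), surrounded by a border 50 mm wide on all four sides. The frame is 17 mm deep and is made of two full-height vertical stiles with two horizontal rails fitted between them.


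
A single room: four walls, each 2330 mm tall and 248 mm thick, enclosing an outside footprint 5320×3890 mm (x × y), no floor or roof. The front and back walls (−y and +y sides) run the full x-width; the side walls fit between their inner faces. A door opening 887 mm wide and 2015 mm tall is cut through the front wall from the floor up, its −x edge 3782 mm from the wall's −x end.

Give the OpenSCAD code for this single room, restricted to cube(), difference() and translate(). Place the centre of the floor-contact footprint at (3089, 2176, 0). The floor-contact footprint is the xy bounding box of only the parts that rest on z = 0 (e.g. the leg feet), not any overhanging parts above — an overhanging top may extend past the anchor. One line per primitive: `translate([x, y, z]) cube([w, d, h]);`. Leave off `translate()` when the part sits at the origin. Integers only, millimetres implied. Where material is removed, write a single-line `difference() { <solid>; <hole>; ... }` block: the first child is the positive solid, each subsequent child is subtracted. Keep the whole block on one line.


difference() { translate([429, 231, 0]) cube([5320, 248, 2330]); translate([4211, 231, 0]) cube([887, 248, 2015]); }
translate([429, 3873, 0]) cube([5320, 248, 2330]);
translate([429, 479, 0]) cube([248, 3394, 2330]);
translate([5501, 479, 0]) cube([248, 3394, 2330]);


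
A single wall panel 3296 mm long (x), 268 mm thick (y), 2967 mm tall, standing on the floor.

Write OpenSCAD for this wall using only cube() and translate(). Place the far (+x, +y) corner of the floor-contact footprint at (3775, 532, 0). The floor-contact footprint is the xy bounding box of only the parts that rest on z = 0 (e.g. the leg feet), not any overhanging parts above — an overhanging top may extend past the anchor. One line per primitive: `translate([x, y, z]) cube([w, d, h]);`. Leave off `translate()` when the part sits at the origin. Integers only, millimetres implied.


translate([479, 264, 0]) cube([3296, 268, 2967]);


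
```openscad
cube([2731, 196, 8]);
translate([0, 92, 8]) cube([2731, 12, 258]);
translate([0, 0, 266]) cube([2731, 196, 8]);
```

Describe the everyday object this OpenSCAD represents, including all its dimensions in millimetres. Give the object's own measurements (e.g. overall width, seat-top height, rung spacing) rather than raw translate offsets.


An I-beam lying along x, 2731 mm long. Overall section height 274 mm. Two flanges 196 mm wide (y) and 8 mm thick, one on the floor and one at the top; a web 12 mm thick runs between them, centred on the flange width.


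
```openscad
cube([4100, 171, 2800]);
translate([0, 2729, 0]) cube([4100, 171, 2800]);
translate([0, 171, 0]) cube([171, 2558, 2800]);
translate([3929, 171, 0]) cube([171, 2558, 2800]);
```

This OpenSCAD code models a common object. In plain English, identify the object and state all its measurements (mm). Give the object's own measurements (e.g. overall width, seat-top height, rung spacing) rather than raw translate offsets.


The wall frame of a small rectangular building: four walls, each 2800 mm tall and 171 mm thick, enclosing a footprint 4100 mm (x) by 2900 mm (y) outside-to-outside, with no floor or roof. The front and back walls (the −y and +y sides) span the full width; the two side walls fit between them.


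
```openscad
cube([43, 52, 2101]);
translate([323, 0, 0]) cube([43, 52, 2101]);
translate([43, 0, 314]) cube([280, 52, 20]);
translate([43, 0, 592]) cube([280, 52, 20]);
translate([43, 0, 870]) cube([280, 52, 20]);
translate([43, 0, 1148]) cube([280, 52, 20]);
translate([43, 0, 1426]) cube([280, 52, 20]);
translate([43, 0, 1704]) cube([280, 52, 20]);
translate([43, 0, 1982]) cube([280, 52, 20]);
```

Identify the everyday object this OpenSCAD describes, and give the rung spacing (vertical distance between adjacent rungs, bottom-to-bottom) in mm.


A ladder. The rung spacing is 278 mm.

Two tall 43×52 posts with 7 short bars between them — a ladder. Adjacent rungs sit at z = 314 and z = 592, so the spacing is 592 − 314 = 278 mm.


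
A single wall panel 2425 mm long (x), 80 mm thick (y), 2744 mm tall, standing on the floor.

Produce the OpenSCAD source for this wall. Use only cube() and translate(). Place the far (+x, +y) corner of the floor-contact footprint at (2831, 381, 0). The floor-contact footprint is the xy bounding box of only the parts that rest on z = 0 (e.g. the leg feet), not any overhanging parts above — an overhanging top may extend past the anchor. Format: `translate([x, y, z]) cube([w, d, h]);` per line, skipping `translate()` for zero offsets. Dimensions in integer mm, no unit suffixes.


translate([406, 301, 0]) cube([2425, 80, 2744]);


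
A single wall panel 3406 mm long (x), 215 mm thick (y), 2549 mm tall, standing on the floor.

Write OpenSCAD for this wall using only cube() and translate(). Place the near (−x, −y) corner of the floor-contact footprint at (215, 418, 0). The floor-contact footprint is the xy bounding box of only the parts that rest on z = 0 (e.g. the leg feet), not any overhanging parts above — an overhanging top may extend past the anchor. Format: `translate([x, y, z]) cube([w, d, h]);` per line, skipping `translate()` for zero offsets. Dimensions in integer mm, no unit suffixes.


translate([215, 418, 0]) cube([3406, 215, 2549]);


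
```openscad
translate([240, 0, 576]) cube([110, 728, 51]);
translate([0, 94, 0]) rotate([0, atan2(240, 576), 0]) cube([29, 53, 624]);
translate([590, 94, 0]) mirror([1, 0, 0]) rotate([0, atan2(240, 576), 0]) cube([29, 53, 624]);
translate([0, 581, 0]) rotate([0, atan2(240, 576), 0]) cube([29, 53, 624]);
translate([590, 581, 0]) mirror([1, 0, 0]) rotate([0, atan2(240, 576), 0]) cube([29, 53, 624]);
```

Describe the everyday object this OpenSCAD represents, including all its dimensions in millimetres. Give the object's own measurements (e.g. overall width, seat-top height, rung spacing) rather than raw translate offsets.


A sawhorse. A 110×728×51 mm beam (x, y, z) sits on two A-frame leg pairs. Each pair is two raked legs of 29×53 mm section (53 mm along y) splaying symmetrically in x. Each leg rises 576 mm vertically over 240 mm of horizontal reach and is 624 mm long along its own axis. Every leg's outer bottom edge rests on the floor and its outer top edge meets a bottom edge of the beam — the left legs (tilting toward +x) meet the beam's −x bottom edge, the right legs (their mirror images, tilting toward −x) meet its +x bottom edge — so the leg tops tuck under the beam, the beam's underside is 576 mm above the floor, and the feet are 590 mm apart outside-to-outside with the beam centred between them. The two leg pairs are set in 94 mm from either end of the beam.


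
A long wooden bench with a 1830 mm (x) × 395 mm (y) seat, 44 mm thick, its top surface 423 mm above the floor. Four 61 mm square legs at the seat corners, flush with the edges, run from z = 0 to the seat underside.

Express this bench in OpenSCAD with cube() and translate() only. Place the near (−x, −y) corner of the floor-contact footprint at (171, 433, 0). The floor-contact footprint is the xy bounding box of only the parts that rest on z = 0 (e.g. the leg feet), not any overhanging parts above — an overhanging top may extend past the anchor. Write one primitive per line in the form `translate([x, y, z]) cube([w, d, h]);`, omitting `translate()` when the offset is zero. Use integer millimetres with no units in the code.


// leg_h = 423 − 44 = 379
translate([171, 433, 379]) cube([1830, 395, 44]);
translate([171, 433, 0]) cube([61, 61, 379]);
translate([171, 767, 0]) cube([61, 61, 379]);
translate([1940, 433, 0]) cube([61, 61, 379]);
translate([1940, 767, 0]) cube([61, 61, 379]);


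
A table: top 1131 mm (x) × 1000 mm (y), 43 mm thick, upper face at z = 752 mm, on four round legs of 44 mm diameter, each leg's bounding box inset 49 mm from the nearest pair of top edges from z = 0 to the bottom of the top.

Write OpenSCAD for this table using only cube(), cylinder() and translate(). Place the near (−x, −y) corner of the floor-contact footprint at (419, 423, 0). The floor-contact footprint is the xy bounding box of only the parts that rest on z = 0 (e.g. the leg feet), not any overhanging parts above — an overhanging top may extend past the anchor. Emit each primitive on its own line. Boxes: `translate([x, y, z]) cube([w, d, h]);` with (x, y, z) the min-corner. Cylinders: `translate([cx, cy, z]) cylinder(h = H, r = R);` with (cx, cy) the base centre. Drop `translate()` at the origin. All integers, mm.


// leg_h = 752 - 43 = 709
translate([370, 374, 709]) cube([1131, 1000, 43]);
translate([441, 445, 0]) cylinder(h = 709, r = 22);
translate([1430, 445, 0]) cylinder(h = 709, r = 22);
translate([441, 1303, 0]) cylinder(h = 709, r = 22);
translate([1430, 1303, 0]) cylinder(h = 709, r = 22);


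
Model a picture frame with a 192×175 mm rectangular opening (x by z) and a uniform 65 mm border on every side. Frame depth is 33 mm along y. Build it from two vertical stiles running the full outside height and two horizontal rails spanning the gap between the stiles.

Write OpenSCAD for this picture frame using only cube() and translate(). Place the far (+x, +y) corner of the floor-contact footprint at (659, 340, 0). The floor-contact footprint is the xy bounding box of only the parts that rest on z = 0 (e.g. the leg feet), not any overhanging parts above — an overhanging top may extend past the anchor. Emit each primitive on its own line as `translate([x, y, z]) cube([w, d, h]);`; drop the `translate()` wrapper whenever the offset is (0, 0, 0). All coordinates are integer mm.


translate([337, 307, 0]) cube([65, 33, 305]);
translate([594, 307, 0]) cube([65, 33, 305]);
translate([402, 307, 0]) cube([192, 33, 65]);
translate([402, 307, 240]) cube([192, 33, 65]);


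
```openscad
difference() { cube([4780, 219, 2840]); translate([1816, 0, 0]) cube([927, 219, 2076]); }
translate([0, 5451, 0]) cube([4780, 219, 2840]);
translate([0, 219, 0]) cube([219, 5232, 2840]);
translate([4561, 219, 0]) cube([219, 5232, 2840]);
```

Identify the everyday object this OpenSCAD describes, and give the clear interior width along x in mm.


A single room. The interior width is 4342 mm.

Four walls enclosing a rectangle with a door in the front wall — a room. Outside width 4780 minus two 219 mm walls gives 4342 mm.


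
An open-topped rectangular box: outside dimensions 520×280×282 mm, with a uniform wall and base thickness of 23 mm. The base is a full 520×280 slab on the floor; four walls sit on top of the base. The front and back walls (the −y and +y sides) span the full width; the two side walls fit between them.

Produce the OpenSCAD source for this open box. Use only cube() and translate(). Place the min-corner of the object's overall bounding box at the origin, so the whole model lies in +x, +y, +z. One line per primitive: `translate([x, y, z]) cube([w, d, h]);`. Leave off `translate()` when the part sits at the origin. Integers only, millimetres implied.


cube([520, 280, 23]);
translate([0, 0, 23]) cube([520, 23, 259]);
translate([0, 257, 23]) cube([520, 23, 259]);
translate([0, 23, 23]) cube([23, 234, 259]);
translate([497, 23, 23]) cube([23, 234, 259]);


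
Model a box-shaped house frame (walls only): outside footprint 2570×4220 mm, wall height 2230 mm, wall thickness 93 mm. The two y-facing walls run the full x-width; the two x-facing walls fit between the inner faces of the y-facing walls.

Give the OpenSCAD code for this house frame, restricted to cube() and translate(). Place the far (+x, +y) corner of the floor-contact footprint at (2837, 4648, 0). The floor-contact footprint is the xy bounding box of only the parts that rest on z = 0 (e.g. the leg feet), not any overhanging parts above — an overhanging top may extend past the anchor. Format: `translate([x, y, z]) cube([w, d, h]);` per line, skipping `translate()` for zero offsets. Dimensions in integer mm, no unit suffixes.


translate([267, 428, 0]) cube([2570, 93, 2230]);
translate([267, 4555, 0]) cube([2570, 93, 2230]);
translate([267, 521, 0]) cube([93, 4034, 2230]);
translate([2744, 521, 0]) cube([93, 4034, 2230]);


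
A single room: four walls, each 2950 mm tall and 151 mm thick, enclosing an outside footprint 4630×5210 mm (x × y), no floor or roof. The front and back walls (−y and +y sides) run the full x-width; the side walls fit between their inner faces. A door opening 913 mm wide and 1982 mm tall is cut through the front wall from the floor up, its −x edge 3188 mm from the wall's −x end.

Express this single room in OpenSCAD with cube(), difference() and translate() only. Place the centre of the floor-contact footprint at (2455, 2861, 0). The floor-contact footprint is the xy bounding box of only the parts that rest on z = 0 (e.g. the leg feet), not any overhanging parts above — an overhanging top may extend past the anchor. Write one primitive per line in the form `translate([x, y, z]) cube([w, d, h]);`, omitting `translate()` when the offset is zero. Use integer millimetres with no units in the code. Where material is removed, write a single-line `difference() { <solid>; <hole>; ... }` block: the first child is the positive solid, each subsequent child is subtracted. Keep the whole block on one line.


difference() { translate([140, 256, 0]) cube([4630, 151, 2950]); translate([3328, 256, 0]) cube([913, 151, 1982]); }
translate([140, 5315, 0]) cube([4630, 151, 2950]);
translate([140, 407, 0]) cube([151, 4908, 2950]);
translate([4619, 407, 0]) cube([151, 4908, 2950]);


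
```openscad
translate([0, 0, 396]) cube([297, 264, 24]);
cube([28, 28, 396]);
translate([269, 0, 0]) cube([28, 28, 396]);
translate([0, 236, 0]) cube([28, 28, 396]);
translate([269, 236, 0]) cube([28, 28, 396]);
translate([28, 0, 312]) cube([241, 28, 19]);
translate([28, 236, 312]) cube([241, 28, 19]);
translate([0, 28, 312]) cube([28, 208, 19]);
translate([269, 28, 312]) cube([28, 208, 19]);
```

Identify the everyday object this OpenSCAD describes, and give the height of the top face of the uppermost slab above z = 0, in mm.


A stool. The seat height is 420 mm.

A 297×264×24 slab at z = 396 on four corner posts — a stool. The seat top is 396 + 24 = 420 mm.


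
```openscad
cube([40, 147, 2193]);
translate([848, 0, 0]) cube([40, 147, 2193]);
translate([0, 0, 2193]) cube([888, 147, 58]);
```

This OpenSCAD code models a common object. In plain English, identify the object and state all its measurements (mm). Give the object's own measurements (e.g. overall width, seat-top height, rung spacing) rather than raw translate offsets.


A door frame. The clear opening is 808 mm wide and 2193 mm high. Two 40 mm wide jambs, 147 mm deep, stand either side of the opening from the floor to the top of the opening. A 58 mm thick head sits across the top of both jambs, spanning the full outside width of the frame.


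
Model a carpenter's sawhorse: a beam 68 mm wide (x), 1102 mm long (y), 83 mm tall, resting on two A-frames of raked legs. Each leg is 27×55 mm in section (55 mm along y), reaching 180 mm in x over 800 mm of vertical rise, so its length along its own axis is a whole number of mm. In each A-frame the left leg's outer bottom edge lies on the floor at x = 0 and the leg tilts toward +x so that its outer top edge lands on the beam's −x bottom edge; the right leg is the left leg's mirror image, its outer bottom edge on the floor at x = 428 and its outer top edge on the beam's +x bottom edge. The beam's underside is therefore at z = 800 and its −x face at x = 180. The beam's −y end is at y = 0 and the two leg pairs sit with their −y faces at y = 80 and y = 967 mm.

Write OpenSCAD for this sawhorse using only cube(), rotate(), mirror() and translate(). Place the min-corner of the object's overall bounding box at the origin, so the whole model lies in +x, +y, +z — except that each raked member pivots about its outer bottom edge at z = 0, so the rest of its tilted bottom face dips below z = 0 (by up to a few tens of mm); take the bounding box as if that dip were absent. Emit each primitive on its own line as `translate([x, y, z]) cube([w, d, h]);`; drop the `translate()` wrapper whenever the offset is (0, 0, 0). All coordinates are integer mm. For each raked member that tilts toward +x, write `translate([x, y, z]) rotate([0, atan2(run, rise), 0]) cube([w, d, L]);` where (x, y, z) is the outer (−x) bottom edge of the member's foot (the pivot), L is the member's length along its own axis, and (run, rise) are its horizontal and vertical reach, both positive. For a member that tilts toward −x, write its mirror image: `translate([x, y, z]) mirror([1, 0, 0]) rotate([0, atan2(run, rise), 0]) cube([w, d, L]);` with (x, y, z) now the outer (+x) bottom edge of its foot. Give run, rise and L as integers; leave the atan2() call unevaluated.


translate([180, 0, 800]) cube([68, 1102, 83]);
translate([0, 80, 0]) rotate([0, atan2(180, 800), 0]) cube([27, 55, 820]);
translate([428, 80, 0]) mirror([1, 0, 0]) rotate([0, atan2(180, 800), 0]) cube([27, 55, 820]);
translate([0, 967, 0]) rotate([0, atan2(180, 800), 0]) cube([27, 55, 820]);
translate([428, 967, 0]) mirror([1, 0, 0]) rotate([0, atan2(180, 800), 0]) cube([27, 55, 820]);


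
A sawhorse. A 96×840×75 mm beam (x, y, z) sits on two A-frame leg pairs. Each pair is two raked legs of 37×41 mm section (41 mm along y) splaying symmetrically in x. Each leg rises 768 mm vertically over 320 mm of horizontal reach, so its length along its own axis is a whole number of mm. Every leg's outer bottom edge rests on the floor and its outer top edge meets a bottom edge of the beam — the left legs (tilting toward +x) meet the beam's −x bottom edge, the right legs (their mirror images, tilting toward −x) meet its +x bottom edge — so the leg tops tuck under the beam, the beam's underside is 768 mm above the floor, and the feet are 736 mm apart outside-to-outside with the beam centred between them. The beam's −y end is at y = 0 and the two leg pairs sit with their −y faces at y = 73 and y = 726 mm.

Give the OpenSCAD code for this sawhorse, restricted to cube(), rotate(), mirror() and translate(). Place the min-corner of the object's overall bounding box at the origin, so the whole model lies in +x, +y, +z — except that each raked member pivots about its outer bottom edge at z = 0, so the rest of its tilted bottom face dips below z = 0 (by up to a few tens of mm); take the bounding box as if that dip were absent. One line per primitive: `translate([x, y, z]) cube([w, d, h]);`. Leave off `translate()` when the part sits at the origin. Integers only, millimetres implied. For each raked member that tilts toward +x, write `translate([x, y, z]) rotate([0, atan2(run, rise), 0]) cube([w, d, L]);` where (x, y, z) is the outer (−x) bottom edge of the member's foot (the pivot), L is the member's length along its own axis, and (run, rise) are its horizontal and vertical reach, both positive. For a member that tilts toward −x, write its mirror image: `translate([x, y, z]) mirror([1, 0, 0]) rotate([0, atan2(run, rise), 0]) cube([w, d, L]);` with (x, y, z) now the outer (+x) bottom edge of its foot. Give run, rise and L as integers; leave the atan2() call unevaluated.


translate([320, 0, 768]) cube([96, 840, 75]);
translate([0, 73, 0]) rotate([0, atan2(320, 768), 0]) cube([37, 41, 832]);
translate([736, 73, 0]) mirror([1, 0, 0]) rotate([0, atan2(320, 768), 0]) cube([37, 41, 832]);
translate([0, 726, 0]) rotate([0, atan2(320, 768), 0]) cube([37, 41, 832]);
translate([736, 726, 0]) mirror([1, 0, 0]) rotate([0, atan2(320, 768), 0]) cube([37, 41, 832]);


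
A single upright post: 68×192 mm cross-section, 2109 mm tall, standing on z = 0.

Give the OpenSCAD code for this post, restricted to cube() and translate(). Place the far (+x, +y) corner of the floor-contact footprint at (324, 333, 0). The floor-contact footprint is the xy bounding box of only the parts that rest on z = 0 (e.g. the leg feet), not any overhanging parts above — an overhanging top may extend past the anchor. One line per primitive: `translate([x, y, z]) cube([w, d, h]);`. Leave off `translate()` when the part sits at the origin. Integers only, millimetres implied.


translate([256, 141, 0]) cube([68, 192, 2109]);


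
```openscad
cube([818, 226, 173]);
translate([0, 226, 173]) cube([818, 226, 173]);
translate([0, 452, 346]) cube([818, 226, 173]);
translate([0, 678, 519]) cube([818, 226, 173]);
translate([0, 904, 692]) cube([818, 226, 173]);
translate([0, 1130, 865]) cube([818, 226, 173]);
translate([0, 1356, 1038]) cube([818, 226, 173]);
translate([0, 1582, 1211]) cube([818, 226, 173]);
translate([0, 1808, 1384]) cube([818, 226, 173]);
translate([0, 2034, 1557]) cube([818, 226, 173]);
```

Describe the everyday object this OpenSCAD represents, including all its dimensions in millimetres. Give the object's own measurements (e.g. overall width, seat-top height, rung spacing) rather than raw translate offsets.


A straight staircase of 10 solid steps. Each step is 818 mm wide (x), 226 mm deep (y, the going) and 173 mm tall (the rise). The first step rests on the floor; each subsequent step sits one going further in +y and one rise higher in +z, directly behind and above the previous step with no overlap.


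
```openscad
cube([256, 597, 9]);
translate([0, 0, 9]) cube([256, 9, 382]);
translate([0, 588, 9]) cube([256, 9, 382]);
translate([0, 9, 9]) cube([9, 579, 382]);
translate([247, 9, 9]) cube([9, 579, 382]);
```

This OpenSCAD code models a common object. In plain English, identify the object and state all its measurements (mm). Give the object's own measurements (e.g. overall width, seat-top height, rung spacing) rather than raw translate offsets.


An open-topped rectangular box: outside dimensions 256×597×391 mm, with a uniform wall and base thickness of 9 mm. The base is a full 256×597 slab on the floor; four walls sit on top of the base. The front and back walls (the −y and +y sides) span the full width; the two side walls fit between them.


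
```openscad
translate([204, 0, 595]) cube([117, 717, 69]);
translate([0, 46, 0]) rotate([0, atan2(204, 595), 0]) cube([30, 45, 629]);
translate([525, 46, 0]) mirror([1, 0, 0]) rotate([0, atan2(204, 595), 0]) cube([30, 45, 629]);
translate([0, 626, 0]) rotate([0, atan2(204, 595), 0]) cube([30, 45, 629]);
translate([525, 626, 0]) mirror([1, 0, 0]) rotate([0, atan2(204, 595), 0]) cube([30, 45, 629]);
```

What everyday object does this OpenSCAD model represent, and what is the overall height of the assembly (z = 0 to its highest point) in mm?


A sawhorse. The overall height is 664 mm.

A beam across two mirrored pairs of raked legs — a sawhorse. The beam's underside is at z = 595 (matching the legs' vertical rise in atan2(204, 595)) and the beam is 69 mm tall, so its top is at 595 + 69 = 664 mm. The raked legs top out at the beam's underside, so that is the highest point.


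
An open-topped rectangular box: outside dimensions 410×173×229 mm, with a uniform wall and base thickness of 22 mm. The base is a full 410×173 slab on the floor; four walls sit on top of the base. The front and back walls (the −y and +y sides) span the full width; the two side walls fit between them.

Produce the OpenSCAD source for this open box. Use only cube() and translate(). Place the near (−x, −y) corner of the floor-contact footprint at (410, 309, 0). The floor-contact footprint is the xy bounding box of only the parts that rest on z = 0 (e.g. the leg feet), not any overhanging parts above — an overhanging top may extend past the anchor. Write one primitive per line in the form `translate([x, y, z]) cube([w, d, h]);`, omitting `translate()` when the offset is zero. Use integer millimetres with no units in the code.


translate([410, 309, 0]) cube([410, 173, 22]);
translate([410, 309, 22]) cube([410, 22, 207]);
translate([410, 460, 22]) cube([410, 22, 207]);
translate([410, 331, 22]) cube([22, 129, 207]);
translate([798, 331, 22]) cube([22, 129, 207]);
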